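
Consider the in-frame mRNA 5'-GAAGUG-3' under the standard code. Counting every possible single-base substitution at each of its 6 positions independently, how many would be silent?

Codon 1 (GAA, Glu): 1 synonymous substitution.
Codon 2 (GUG, Val): 3 synonymous substitutions.
Total: 1 + 3 = 4.

4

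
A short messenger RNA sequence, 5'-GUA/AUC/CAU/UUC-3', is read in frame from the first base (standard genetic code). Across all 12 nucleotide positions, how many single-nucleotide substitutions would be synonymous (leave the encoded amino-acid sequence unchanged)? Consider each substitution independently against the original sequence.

7

Codon 1 (GUA, Val): 3 synonymous substitutions.
Codon 2 (AUC, Ile): 2 synonymous substitutions.
Codon 3 (CAU, His): 1 synonymous substitution.
Codon 4 (UUC, Phe): 1 synonymous substitution.
Total: 3 + 2 + 1 + 1 = 7.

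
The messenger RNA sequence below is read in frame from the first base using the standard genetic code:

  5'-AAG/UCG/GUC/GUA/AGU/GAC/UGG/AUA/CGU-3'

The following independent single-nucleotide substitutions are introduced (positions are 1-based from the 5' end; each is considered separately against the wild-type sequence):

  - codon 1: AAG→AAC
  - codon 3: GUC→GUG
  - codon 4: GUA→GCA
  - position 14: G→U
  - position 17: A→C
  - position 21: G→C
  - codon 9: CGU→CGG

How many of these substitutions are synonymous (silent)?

Codon 1: AAG (Lys) → AAC (Asn) — missense.
Codon 3: GUC (Val) → GUG (Val) — synonymous.
Codon 4: GUA (Val) → GCA (Ala) — missense.
Codon 5: AGU (Ser) → AUU (Ile) — missense.
Codon 6: GAC (Asp) → GCC (Ala) — missense.
Codon 7: UGG (Trp) → UGC (Cys) — missense.
Codon 9: CGU (Arg) → CGG (Arg) — synonymous.
Synonymous: 2 of 7.

2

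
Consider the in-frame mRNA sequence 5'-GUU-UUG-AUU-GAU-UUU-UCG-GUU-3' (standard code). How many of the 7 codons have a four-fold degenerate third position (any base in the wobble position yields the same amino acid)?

3

Codon 1 GUU (Val): third position 4-fold.
Codon 2 UUG (Leu): third position 2-fold.
Codon 3 AUU (Ile): third position 3-fold.
Codon 4 GAU (Asp): third position 2-fold.
Codon 5 UUU (Phe): third position 2-fold.
Codon 6 UCG (Ser): third position 4-fold.
Codon 7 GUU (Val): third position 4-fold.
Four-fold degenerate third positions: 3.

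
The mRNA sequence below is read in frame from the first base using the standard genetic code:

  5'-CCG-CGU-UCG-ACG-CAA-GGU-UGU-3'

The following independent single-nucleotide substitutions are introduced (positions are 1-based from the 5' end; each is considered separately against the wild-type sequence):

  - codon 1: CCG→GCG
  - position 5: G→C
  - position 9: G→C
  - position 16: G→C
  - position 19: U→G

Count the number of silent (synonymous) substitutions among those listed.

1

Codon 1: CCG (Pro) → GCG (Ala) — missense.
Codon 2: CGU (Arg) → CCU (Pro) — missense.
Codon 3: UCG (Ser) → UCC (Ser) — synonymous.
Codon 6: GGU (Gly) → CGU (Arg) — missense.
Codon 7: UGU (Cys) → GGU (Gly) — missense.
Synonymous: 1 of 5.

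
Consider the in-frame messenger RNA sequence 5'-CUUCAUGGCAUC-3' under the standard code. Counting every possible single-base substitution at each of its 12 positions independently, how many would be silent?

9

Codon 1 (CUU, Leu): 3 synonymous substitutions.
Codon 2 (CAU, His): 1 synonymous substitution.
Codon 3 (GGC, Gly): 3 synonymous substitutions.
Codon 4 (AUC, Ile): 2 synonymous substitutions.
Total: 3 + 1 + 3 + 2 = 9.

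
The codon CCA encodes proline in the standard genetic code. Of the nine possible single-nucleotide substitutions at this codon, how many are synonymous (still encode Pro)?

3

Position 1: none → 0 synonymous.
Position 2: none → 0 synonymous.
Position 3: CCU, CCC, CCG → 3 synonymous.
Total: 0 + 0 + 3 = 3.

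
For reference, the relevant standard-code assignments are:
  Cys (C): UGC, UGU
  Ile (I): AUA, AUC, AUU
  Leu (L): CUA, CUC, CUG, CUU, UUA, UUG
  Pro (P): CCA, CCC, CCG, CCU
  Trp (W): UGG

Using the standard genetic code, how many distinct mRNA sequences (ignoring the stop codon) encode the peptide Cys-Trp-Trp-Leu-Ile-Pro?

Cys: 2 codons.
Trp: 1 codon.
Trp: 1 codon.
Leu: 6 codons.
Ile: 3 codons.
Pro: 4 codons.
2 × 1 × 1 × 6 × 3 × 4 = 144.

144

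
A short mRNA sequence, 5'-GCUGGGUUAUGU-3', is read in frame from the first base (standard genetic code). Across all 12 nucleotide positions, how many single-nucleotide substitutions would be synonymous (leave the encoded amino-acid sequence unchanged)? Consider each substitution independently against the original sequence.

Codon 1 (GCU, Ala): 3 synonymous substitutions.
Codon 2 (GGG, Gly): 3 synonymous substitutions.
Codon 3 (UUA, Leu): 2 synonymous substitutions.
Codon 4 (UGU, Cys): 1 synonymous substitution.
Total: 3 + 3 + 2 + 1 = 9.

9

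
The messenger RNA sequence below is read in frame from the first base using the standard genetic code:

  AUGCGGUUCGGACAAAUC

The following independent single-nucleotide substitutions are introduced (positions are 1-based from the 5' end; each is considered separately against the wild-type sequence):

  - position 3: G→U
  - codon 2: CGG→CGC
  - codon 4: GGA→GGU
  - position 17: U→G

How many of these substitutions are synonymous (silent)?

Codon 1: AUG (Met) → AUU (Ile) — missense.
Codon 2: CGG (Arg) → CGC (Arg) — synonymous.
Codon 4: GGA (Gly) → GGU (Gly) — synonymous.
Codon 6: AUC (Ile) → AGC (Ser) — missense.
Synonymous: 2 of 4.

2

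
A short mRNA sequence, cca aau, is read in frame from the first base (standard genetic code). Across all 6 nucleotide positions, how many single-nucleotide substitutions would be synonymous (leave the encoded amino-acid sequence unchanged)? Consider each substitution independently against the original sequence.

Codon 1 (CCA, Pro): 3 synonymous substitutions.
Codon 2 (AAU, Asn): 1 synonymous substitution.
Total: 3 + 1 = 4.

4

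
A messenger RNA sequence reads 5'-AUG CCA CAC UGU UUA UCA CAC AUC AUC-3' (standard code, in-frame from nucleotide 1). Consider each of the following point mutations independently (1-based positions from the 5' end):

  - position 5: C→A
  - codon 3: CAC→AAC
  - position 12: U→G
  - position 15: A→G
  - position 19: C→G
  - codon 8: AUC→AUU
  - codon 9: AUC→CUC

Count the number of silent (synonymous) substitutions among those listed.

2

Codon 2: CCA (Pro) → CAA (Gln) — missense.
Codon 3: CAC (His) → AAC (Asn) — missense.
Codon 4: UGU (Cys) → UGG (Trp) — missense.
Codon 5: UUA (Leu) → UUG (Leu) — synonymous.
Codon 7: CAC (His) → GAC (Asp) — missense.
Codon 8: AUC (Ile) → AUU (Ile) — synonymous.
Codon 9: AUC (Ile) → CUC (Leu) — missense.
Synonymous: 2 of 7.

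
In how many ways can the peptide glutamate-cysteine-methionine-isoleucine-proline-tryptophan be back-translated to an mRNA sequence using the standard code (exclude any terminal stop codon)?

Glu: 2 codons.
Cys: 2 codons.
Met: 1 codon.
Ile: 3 codons.
Pro: 4 codons.
Trp: 1 codon.
2 × 2 × 1 × 3 × 4 × 1 = 48.

48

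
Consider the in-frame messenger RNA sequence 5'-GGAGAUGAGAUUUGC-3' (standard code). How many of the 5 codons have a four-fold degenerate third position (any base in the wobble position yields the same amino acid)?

1

Codon 1 GGA (Gly): third position 4-fold.
Codon 2 GAU (Asp): third position 2-fold.
Codon 3 GAG (Glu): third position 2-fold.
Codon 4 AUU (Ile): third position 3-fold.
Codon 5 UGC (Cys): third position 2-fold.
Four-fold degenerate third positions: 1.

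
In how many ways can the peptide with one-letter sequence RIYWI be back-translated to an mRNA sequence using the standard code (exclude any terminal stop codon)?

Arg: 6 codons.
Ile: 3 codons.
Tyr: 2 codons.
Trp: 1 codon.
Ile: 3 codons.
6 × 3 × 2 × 1 × 3 = 108.

108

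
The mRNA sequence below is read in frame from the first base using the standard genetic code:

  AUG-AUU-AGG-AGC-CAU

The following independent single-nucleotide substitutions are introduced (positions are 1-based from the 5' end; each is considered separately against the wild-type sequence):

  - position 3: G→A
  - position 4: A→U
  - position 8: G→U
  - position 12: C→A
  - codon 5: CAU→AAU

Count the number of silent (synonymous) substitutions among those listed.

Codon 1: AUG (Met) → AUA (Ile) — missense.
Codon 2: AUU (Ile) → UUU (Phe) — missense.
Codon 3: AGG (Arg) → AUG (Met) — missense.
Codon 4: AGC (Ser) → AGA (Arg) — missense.
Codon 5: CAU (His) → AAU (Asn) — missense.
Synonymous: 0 of 5.

0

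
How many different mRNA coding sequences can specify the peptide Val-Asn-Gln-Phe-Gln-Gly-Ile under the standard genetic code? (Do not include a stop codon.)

768

Val: 4 codons.
Asn: 2 codons.
Gln: 2 codons.
Phe: 2 codons.
Gln: 2 codons.
Gly: 4 codons.
Ile: 3 codons.
4 × 2 × 2 × 2 × 2 × 4 × 3 = 768.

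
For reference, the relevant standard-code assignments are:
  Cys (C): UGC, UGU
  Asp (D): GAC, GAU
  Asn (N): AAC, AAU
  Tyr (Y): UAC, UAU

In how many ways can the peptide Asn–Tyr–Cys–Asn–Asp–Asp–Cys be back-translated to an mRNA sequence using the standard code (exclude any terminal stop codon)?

128

Asn: 2 codons.
Tyr: 2 codons.
Cys: 2 codons.
Asn: 2 codons.
Asp: 2 codons.
Asp: 2 codons.
Cys: 2 codons.
2 × 2 × 2 × 2 × 2 × 2 × 2 = 128.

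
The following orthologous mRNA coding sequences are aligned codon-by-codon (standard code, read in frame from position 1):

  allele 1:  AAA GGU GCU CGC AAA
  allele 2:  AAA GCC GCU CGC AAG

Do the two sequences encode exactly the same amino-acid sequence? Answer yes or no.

no

Codon 1: AAA Lys / AAA Lys — identical.
Codon 2: GGU Gly / GCC Ala — nonsynonymous.
Codon 3: GCU Ala / GCU Ala — identical.
Codon 4: CGC Arg / CGC Arg — identical.
Codon 5: AAA Lys / AAG Lys — synonymous.
Nonsynonymous differences: 1 → different protein.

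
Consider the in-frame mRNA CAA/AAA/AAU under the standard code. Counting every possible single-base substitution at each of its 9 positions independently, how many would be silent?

3

Codon 1 (CAA, Gln): 1 synonymous substitution.
Codon 2 (AAA, Lys): 1 synonymous substitution.
Codon 3 (AAU, Asn): 1 synonymous substitution.
Total: 1 + 1 + 1 = 3.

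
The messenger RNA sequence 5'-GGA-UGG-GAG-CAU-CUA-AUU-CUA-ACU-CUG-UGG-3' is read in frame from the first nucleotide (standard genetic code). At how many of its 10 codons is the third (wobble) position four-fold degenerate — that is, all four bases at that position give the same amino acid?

5

Codon 1 GGA (Gly): third position 4-fold.
Codon 2 UGG (Trp): third position 1-fold.
Codon 3 GAG (Glu): third position 2-fold.
Codon 4 CAU (His): third position 2-fold.
Codon 5 CUA (Leu): third position 4-fold.
Codon 6 AUU (Ile): third position 3-fold.
Codon 7 CUA (Leu): third position 4-fold.
Codon 8 ACU (Thr): third position 4-fold.
Codon 9 CUG (Leu): third position 4-fold.
Codon 10 UGG (Trp): third position 1-fold.
Four-fold degenerate third positions: 5.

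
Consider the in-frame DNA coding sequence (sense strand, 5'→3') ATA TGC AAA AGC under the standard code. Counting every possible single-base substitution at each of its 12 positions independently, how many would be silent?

Codon 1 (ATA, Ile): 2 synonymous substitutions.
Codon 2 (TGC, Cys): 1 synonymous substitution.
Codon 3 (AAA, Lys): 1 synonymous substitution.
Codon 4 (AGC, Ser): 1 synonymous substitution.
Total: 2 + 1 + 1 + 1 = 5.

5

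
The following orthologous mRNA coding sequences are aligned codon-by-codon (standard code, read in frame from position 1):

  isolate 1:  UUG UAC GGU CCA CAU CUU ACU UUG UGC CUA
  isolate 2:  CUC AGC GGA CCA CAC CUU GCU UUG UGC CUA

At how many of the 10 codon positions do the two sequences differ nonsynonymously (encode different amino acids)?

2

Codon 1: UUG Leu / CUC Leu — synonymous.
Codon 2: UAC Tyr / AGC Ser — nonsynonymous.
Codon 3: GGU Gly / GGA Gly — synonymous.
Codon 4: CCA Pro / CCA Pro — identical.
Codon 5: CAU His / CAC His — synonymous.
Codon 6: CUU Leu / CUU Leu — identical.
Codon 7: ACU Thr / GCU Ala — nonsynonymous.
Codon 8: UUG Leu / UUG Leu — identical.
Codon 9: UGC Cys / UGC Cys — identical.
Codon 10: CUA Leu / CUA Leu — identical.
Nonsynonymous differences: 2.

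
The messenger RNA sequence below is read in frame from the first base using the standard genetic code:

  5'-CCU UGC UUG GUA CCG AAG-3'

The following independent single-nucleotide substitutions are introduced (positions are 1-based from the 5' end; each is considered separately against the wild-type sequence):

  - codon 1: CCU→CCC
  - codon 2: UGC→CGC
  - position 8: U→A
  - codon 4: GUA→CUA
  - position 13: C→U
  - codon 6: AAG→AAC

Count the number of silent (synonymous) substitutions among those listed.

1

Codon 1: CCU (Pro) → CCC (Pro) — synonymous.
Codon 2: UGC (Cys) → CGC (Arg) — missense.
Codon 3: UUG (Leu) → UAG (Stop) — nonsense.
Codon 4: GUA (Val) → CUA (Leu) — missense.
Codon 5: CCG (Pro) → UCG (Ser) — missense.
Codon 6: AAG (Lys) → AAC (Asn) — missense.
Synonymous: 1 of 6.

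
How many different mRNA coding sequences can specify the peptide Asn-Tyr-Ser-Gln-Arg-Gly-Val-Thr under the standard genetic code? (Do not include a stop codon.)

18432

Asn: 2 codons.
Tyr: 2 codons.
Ser: 6 codons.
Gln: 2 codons.
Arg: 6 codons.
Gly: 4 codons.
Val: 4 codons.
Thr: 4 codons.
2 × 2 × 6 × 2 × 6 × 4 × 4 × 4 = 18432.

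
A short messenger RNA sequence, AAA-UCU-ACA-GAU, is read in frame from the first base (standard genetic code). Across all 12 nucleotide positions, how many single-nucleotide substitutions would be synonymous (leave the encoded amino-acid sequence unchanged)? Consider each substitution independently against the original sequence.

8

Codon 1 (AAA, Lys): 1 synonymous substitution.
Codon 2 (UCU, Ser): 3 synonymous substitutions.
Codon 3 (ACA, Thr): 3 synonymous substitutions.
Codon 4 (GAU, Asp): 1 synonymous substitution.
Total: 1 + 3 + 3 + 1 = 8.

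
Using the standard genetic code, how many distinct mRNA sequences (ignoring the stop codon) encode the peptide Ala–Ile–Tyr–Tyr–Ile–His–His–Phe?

Ala: 4 codons.
Ile: 3 codons.
Tyr: 2 codons.
Tyr: 2 codons.
Ile: 3 codons.
His: 2 codons.
His: 2 codons.
Phe: 2 codons.
4 × 3 × 2 × 2 × 3 × 2 × 2 × 2 = 1152.

1152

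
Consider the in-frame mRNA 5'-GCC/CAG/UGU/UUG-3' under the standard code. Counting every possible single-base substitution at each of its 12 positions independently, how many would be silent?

7

Codon 1 (GCC, Ala): 3 synonymous substitutions.
Codon 2 (CAG, Gln): 1 synonymous substitution.
Codon 3 (UGU, Cys): 1 synonymous substitution.
Codon 4 (UUG, Leu): 2 synonymous substitutions.
Total: 3 + 1 + 1 + 2 = 7.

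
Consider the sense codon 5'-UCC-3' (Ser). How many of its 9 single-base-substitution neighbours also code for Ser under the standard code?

Position 1: none → 0 synonymous.
Position 2: none → 0 synonymous.
Position 3: UCU, UCA, UCG → 3 synonymous.
Total: 0 + 0 + 3 = 3.

3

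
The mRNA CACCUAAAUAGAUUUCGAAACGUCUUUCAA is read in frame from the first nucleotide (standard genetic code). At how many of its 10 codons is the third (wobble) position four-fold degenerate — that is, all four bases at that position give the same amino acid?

3

Codon 1 CAC (His): third position 2-fold.
Codon 2 CUA (Leu): third position 4-fold.
Codon 3 AAU (Asn): third position 2-fold.
Codon 4 AGA (Arg): third position 2-fold.
Codon 5 UUU (Phe): third position 2-fold.
Codon 6 CGA (Arg): third position 4-fold.
Codon 7 AAC (Asn): third position 2-fold.
Codon 8 GUC (Val): third position 4-fold.
Codon 9 UUU (Phe): third position 2-fold.
Codon 10 CAA (Gln): third position 2-fold.
Four-fold degenerate third positions: 3.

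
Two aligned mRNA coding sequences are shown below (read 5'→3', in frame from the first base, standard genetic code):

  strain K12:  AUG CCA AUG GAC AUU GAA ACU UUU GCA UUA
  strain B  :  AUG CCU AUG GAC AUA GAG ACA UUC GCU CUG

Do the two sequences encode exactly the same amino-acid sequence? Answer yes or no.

yes

Codon 1: AUG Met / AUG Met — identical.
Codon 2: CCA Pro / CCU Pro — synonymous.
Codon 3: AUG Met / AUG Met — identical.
Codon 4: GAC Asp / GAC Asp — identical.
Codon 5: AUU Ile / AUA Ile — synonymous.
Codon 6: GAA Glu / GAG Glu — synonymous.
Codon 7: ACU Thr / ACA Thr — synonymous.
Codon 8: UUU Phe / UUC Phe — synonymous.
Codon 9: GCA Ala / GCU Ala — synonymous.
Codon 10: UUA Leu / CUG Leu — synonymous.
Nonsynonymous differences: 0 → same protein.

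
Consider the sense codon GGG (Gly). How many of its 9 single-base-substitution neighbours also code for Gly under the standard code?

3

Position 1: none → 0 synonymous.
Position 2: none → 0 synonymous.
Position 3: GGT, GGC, GGA → 3 synonymous.
Total: 0 + 0 + 3 = 3.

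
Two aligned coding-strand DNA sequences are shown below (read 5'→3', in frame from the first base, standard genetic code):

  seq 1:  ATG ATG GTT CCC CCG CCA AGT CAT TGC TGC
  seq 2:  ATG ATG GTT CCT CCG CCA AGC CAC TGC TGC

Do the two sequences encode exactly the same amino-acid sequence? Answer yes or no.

yes

Codon 1: ATG Met / ATG Met — identical.
Codon 2: ATG Met / ATG Met — identical.
Codon 3: GTT Val / GTT Val — identical.
Codon 4: CCC Pro / CCT Pro — synonymous.
Codon 5: CCG Pro / CCG Pro — identical.
Codon 6: CCA Pro / CCA Pro — identical.
Codon 7: AGT Ser / AGC Ser — synonymous.
Codon 8: CAT His / CAC His — synonymous.
Codon 9: TGC Cys / TGC Cys — identical.
Codon 10: TGC Cys / TGC Cys — identical.
Nonsynonymous differences: 0 → same protein.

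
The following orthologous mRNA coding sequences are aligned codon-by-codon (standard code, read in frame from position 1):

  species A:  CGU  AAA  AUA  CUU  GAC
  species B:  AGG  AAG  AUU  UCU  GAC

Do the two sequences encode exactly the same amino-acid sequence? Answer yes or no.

Codon 1: CGU Arg / AGG Arg — synonymous.
Codon 2: AAA Lys / AAG Lys — synonymous.
Codon 3: AUA Ile / AUU Ile — synonymous.
Codon 4: CUU Leu / UCU Ser — nonsynonymous.
Codon 5: GAC Asp / GAC Asp — identical.
Nonsynonymous differences: 1 → different protein.

no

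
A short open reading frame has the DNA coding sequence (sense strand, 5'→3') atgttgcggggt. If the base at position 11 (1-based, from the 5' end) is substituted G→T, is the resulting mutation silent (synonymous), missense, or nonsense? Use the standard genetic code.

missense

Position 11 falls in codon 4: GGT → Gly.
After the substitution the codon is GTT → Val.
Gly ≠ Val, so this is a missense mutation.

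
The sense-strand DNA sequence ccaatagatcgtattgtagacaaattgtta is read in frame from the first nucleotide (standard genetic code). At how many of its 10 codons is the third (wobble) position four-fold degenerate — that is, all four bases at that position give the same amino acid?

Codon 1 CCA (Pro): third position 4-fold.
Codon 2 ATA (Ile): third position 3-fold.
Codon 3 GAT (Asp): third position 2-fold.
Codon 4 CGT (Arg): third position 4-fold.
Codon 5 ATT (Ile): third position 3-fold.
Codon 6 GTA (Val): third position 4-fold.
Codon 7 GAC (Asp): third position 2-fold.
Codon 8 AAA (Lys): third position 2-fold.
Codon 9 TTG (Leu): third position 2-fold.
Codon 10 TTA (Leu): third position 2-fold.
Four-fold degenerate third positions: 3.

3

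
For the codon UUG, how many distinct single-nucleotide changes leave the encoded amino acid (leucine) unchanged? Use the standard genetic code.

Position 1: CUG → 1 synonymous.
Position 2: none → 0 synonymous.
Position 3: UUA → 1 synonymous.
Total: 1 + 0 + 1 = 2.

2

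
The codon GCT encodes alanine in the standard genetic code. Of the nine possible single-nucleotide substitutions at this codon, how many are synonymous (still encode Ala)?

3

Position 1: none → 0 synonymous.
Position 2: none → 0 synonymous.
Position 3: GCC, GCA, GCG → 3 synonymous.
Total: 0 + 0 + 3 = 3.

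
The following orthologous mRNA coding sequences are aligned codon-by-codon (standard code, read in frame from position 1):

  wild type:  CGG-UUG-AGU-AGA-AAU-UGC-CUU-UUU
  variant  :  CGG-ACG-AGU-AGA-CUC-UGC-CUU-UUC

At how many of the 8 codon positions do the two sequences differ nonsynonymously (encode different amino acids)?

2

Codon 1: CGG Arg / CGG Arg — identical.
Codon 2: UUG Leu / ACG Thr — nonsynonymous.
Codon 3: AGU Ser / AGU Ser — identical.
Codon 4: AGA Arg / AGA Arg — identical.
Codon 5: AAU Asn / CUC Leu — nonsynonymous.
Codon 6: UGC Cys / UGC Cys — identical.
Codon 7: CUU Leu / CUU Leu — identical.
Codon 8: UUU Phe / UUC Phe — synonymous.
Nonsynonymous differences: 2.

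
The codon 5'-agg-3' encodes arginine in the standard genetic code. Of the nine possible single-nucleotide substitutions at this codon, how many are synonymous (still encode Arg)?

Position 1: CGG → 1 synonymous.
Position 2: none → 0 synonymous.
Position 3: AGA → 1 synonymous.
Total: 1 + 0 + 1 = 2.

2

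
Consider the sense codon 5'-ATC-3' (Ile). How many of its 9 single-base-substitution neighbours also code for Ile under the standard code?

2

Position 1: none → 0 synonymous.
Position 2: none → 0 synonymous.
Position 3: ATT, ATA → 2 synonymous.
Total: 0 + 0 + 2 = 2.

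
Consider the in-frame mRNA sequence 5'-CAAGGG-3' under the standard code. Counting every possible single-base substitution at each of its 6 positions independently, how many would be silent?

Codon 1 (CAA, Gln): 1 synonymous substitution.
Codon 2 (GGG, Gly): 3 synonymous substitutions.
Total: 1 + 3 = 4.

4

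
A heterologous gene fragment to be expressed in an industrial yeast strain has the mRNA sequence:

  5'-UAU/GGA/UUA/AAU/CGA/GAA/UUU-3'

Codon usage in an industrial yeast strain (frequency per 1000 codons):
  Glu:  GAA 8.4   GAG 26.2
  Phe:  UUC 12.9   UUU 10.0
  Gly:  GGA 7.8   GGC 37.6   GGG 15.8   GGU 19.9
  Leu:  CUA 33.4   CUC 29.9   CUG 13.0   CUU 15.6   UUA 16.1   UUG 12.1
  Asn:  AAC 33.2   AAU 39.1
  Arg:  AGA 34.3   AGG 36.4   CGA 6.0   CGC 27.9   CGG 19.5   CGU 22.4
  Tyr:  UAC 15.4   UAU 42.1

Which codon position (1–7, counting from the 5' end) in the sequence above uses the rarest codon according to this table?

5

Codon 1 UAU (Tyr): 42.1 per 1000.
Codon 2 GGA (Gly): 7.8 per 1000.
Codon 3 UUA (Leu): 16.1 per 1000.
Codon 4 AAU (Asn): 39.1 per 1000.
Codon 5 CGA (Arg): 6.0 per 1000.
Codon 6 GAA (Glu): 8.4 per 1000.
Codon 7 UUU (Phe): 10.0 per 1000.
Lowest frequency is 6.0 at codon 5.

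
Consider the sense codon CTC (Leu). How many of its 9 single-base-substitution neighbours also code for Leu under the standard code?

3

Position 1: none → 0 synonymous.
Position 2: none → 0 synonymous.
Position 3: CTT, CTA, CTG → 3 synonymous.
Total: 0 + 0 + 3 = 3.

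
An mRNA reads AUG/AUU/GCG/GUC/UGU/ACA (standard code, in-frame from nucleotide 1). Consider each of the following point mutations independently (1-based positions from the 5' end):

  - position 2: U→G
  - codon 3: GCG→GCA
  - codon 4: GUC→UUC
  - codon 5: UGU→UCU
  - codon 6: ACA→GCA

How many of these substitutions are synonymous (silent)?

Codon 1: AUG (Met) → AGG (Arg) — missense.
Codon 3: GCG (Ala) → GCA (Ala) — synonymous.
Codon 4: GUC (Val) → UUC (Phe) — missense.
Codon 5: UGU (Cys) → UCU (Ser) — missense.
Codon 6: ACA (Thr) → GCA (Ala) — missense.
Synonymous: 1 of 5.

1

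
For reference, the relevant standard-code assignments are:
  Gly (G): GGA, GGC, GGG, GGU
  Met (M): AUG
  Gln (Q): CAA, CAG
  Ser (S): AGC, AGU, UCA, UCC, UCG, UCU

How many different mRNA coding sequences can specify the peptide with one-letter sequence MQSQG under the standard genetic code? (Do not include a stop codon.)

96

Met: 1 codon.
Gln: 2 codons.
Ser: 6 codons.
Gln: 2 codons.
Gly: 4 codons.
1 × 2 × 6 × 2 × 4 = 96.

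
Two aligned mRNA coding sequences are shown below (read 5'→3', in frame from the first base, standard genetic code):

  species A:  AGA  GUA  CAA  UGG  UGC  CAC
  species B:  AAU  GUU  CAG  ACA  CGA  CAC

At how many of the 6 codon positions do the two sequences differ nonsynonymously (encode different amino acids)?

3

Codon 1: AGA Arg / AAU Asn — nonsynonymous.
Codon 2: GUA Val / GUU Val — synonymous.
Codon 3: CAA Gln / CAG Gln — synonymous.
Codon 4: UGG Trp / ACA Thr — nonsynonymous.
Codon 5: UGC Cys / CGA Arg — nonsynonymous.
Codon 6: CAC His / CAC His — identical.
Nonsynonymous differences: 3.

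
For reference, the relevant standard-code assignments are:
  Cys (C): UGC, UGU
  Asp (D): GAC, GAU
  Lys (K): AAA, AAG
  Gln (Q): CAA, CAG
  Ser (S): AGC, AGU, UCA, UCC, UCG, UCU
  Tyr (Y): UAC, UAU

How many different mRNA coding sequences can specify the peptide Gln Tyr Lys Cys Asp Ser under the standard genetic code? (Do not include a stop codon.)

192

Gln: 2 codons.
Tyr: 2 codons.
Lys: 2 codons.
Cys: 2 codons.
Asp: 2 codons.
Ser: 6 codons.
2 × 2 × 2 × 2 × 2 × 6 = 192.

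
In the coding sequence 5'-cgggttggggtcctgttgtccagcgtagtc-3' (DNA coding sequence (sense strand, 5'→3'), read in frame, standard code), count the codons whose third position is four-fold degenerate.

Codon 1 CGG (Arg): third position 4-fold.
Codon 2 GTT (Val): third position 4-fold.
Codon 3 GGG (Gly): third position 4-fold.
Codon 4 GTC (Val): third position 4-fold.
Codon 5 CTG (Leu): third position 4-fold.
Codon 6 TTG (Leu): third position 2-fold.
Codon 7 TCC (Ser): third position 4-fold.
Codon 8 AGC (Ser): third position 2-fold.
Codon 9 GTA (Val): third position 4-fold.
Codon 10 GTC (Val): third position 4-fold.
Four-fold degenerate third positions: 8.

8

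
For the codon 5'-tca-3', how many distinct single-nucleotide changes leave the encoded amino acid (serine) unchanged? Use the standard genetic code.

3

Position 1: none → 0 synonymous.
Position 2: none → 0 synonymous.
Position 3: TCT, TCC, TCG → 3 synonymous.
Total: 0 + 0 + 3 = 3.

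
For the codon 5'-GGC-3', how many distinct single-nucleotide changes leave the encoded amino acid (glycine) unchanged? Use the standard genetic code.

Position 1: none → 0 synonymous.
Position 2: none → 0 synonymous.
Position 3: GGT, GGA, GGG → 3 synonymous.
Total: 0 + 0 + 3 = 3.

3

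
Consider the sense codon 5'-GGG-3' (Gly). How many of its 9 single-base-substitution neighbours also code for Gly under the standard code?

Position 1: none → 0 synonymous.
Position 2: none → 0 synonymous.
Position 3: GGU, GGC, GGA → 3 synonymous.
Total: 0 + 0 + 3 = 3.

3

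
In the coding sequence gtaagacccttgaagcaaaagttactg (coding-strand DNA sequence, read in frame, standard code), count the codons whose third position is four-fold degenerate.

Codon 1 GTA (Val): third position 4-fold.
Codon 2 AGA (Arg): third position 2-fold.
Codon 3 CCC (Pro): third position 4-fold.
Codon 4 TTG (Leu): third position 2-fold.
Codon 5 AAG (Lys): third position 2-fold.
Codon 6 CAA (Gln): third position 2-fold.
Codon 7 AAG (Lys): third position 2-fold.
Codon 8 TTA (Leu): third position 2-fold.
Codon 9 CTG (Leu): third position 4-fold.
Four-fold degenerate third positions: 3.

3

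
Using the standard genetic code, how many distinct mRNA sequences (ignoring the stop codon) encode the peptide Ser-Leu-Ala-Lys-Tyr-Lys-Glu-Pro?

9216

Ser: 6 codons.
Leu: 6 codons.
Ala: 4 codons.
Lys: 2 codons.
Tyr: 2 codons.
Lys: 2 codons.
Glu: 2 codons.
Pro: 4 codons.
6 × 6 × 4 × 2 × 2 × 2 × 2 × 4 = 9216.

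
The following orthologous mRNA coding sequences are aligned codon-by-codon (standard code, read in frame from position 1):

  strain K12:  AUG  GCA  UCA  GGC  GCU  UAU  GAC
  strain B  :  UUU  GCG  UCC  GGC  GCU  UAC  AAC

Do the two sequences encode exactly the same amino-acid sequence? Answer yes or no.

no

Codon 1: AUG Met / UUU Phe — nonsynonymous.
Codon 2: GCA Ala / GCG Ala — synonymous.
Codon 3: UCA Ser / UCC Ser — synonymous.
Codon 4: GGC Gly / GGC Gly — identical.
Codon 5: GCU Ala / GCU Ala — identical.
Codon 6: UAU Tyr / UAC Tyr — synonymous.
Codon 7: GAC Asp / AAC Asn — nonsynonymous.
Nonsynonymous differences: 2 → different protein.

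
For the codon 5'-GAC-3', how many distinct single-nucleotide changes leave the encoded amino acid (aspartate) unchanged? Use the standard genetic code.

Position 1: none → 0 synonymous.
Position 2: none → 0 synonymous.
Position 3: GAU → 1 synonymous.
Total: 0 + 0 + 1 = 1.

1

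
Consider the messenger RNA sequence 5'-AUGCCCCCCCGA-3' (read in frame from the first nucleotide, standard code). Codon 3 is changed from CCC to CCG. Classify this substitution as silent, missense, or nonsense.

Position 9 falls in codon 3: CCC → Pro.
After the substitution the codon is CCG → Pro.
Both encode Pro, so the change is synonymous.

silent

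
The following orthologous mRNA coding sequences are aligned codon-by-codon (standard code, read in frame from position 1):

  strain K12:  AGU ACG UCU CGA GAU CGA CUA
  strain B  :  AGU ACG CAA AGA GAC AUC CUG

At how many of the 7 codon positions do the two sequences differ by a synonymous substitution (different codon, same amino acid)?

3

Codon 1: AGU Ser / AGU Ser — identical.
Codon 2: ACG Thr / ACG Thr — identical.
Codon 3: UCU Ser / CAA Gln — nonsynonymous.
Codon 4: CGA Arg / AGA Arg — synonymous.
Codon 5: GAU Asp / GAC Asp — synonymous.
Codon 6: CGA Arg / AUC Ile — nonsynonymous.
Codon 7: CUA Leu / CUG Leu — synonymous.
Synonymous differences: 3.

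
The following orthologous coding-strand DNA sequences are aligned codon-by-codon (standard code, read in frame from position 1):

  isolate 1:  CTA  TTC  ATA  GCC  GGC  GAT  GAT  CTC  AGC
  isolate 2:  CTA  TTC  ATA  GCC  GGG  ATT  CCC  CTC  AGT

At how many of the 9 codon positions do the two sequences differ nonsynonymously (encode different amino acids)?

2

Codon 1: CTA Leu / CTA Leu — identical.
Codon 2: TTC Phe / TTC Phe — identical.
Codon 3: ATA Ile / ATA Ile — identical.
Codon 4: GCC Ala / GCC Ala — identical.
Codon 5: GGC Gly / GGG Gly — synonymous.
Codon 6: GAT Asp / ATT Ile — nonsynonymous.
Codon 7: GAT Asp / CCC Pro — nonsynonymous.
Codon 8: CTC Leu / CTC Leu — identical.
Codon 9: AGC Ser / AGT Ser — synonymous.
Nonsynonymous differences: 2.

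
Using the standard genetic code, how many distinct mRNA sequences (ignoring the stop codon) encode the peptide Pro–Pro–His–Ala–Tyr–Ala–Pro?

4096

Pro: 4 codons.
Pro: 4 codons.
His: 2 codons.
Ala: 4 codons.
Tyr: 2 codons.
Ala: 4 codons.
Pro: 4 codons.
4 × 4 × 2 × 4 × 2 × 4 × 4 = 4096.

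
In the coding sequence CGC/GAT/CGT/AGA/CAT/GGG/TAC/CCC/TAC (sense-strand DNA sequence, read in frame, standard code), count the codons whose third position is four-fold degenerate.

4

Codon 1 CGC (Arg): third position 4-fold.
Codon 2 GAT (Asp): third position 2-fold.
Codon 3 CGT (Arg): third position 4-fold.
Codon 4 AGA (Arg): third position 2-fold.
Codon 5 CAT (His): third position 2-fold.
Codon 6 GGG (Gly): third position 4-fold.
Codon 7 TAC (Tyr): third position 2-fold.
Codon 8 CCC (Pro): third position 4-fold.
Codon 9 TAC (Tyr): third position 2-fold.
Four-fold degenerate third positions: 4.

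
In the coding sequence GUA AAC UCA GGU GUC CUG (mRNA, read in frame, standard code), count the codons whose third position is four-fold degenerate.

Codon 1 GUA (Val): third position 4-fold.
Codon 2 AAC (Asn): third position 2-fold.
Codon 3 UCA (Ser): third position 4-fold.
Codon 4 GGU (Gly): third position 4-fold.
Codon 5 GUC (Val): third position 4-fold.
Codon 6 CUG (Leu): third position 4-fold.
Four-fold degenerate third positions: 5.

5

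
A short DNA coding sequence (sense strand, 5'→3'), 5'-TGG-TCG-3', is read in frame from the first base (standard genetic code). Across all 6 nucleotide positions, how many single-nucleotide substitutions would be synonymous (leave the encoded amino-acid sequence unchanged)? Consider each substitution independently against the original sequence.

Codon 1 (TGG, Trp): 0 synonymous substitutions.
Codon 2 (TCG, Ser): 3 synonymous substitutions.
Total: 0 + 3 = 3.

3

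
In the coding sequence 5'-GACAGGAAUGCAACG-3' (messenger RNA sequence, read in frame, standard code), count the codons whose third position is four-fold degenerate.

2

Codon 1 GAC (Asp): third position 2-fold.
Codon 2 AGG (Arg): third position 2-fold.
Codon 3 AAU (Asn): third position 2-fold.
Codon 4 GCA (Ala): third position 4-fold.
Codon 5 ACG (Thr): third position 4-fold.
Four-fold degenerate third positions: 2.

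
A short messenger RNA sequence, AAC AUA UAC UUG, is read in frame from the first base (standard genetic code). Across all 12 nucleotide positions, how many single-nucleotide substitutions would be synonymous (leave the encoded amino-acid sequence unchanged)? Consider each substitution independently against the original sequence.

Codon 1 (AAC, Asn): 1 synonymous substitution.
Codon 2 (AUA, Ile): 2 synonymous substitutions.
Codon 3 (UAC, Tyr): 1 synonymous substitution.
Codon 4 (UUG, Leu): 2 synonymous substitutions.
Total: 1 + 2 + 1 + 2 = 6.

6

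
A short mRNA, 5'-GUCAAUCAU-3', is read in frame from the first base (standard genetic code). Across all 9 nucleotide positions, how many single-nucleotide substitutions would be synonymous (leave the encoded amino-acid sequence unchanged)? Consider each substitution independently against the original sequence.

5

Codon 1 (GUC, Val): 3 synonymous substitutions.
Codon 2 (AAU, Asn): 1 synonymous substitution.
Codon 3 (CAU, His): 1 synonymous substitution.
Total: 3 + 1 + 1 = 5.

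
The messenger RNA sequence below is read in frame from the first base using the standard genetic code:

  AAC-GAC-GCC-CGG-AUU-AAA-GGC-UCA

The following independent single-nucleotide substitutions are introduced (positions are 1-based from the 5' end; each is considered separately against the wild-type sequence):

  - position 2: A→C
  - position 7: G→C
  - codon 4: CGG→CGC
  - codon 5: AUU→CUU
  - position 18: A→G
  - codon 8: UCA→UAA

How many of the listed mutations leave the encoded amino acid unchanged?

2

Codon 1: AAC (Asn) → ACC (Thr) — missense.
Codon 3: GCC (Ala) → CCC (Pro) — missense.
Codon 4: CGG (Arg) → CGC (Arg) — synonymous.
Codon 5: AUU (Ile) → CUU (Leu) — missense.
Codon 6: AAA (Lys) → AAG (Lys) — synonymous.
Codon 8: UCA (Ser) → UAA (Stop) — nonsense.
Synonymous: 2 of 6.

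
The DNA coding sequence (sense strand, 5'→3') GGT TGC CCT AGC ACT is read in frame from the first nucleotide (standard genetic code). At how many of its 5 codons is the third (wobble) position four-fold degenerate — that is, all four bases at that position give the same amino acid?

3

Codon 1 GGT (Gly): third position 4-fold.
Codon 2 TGC (Cys): third position 2-fold.
Codon 3 CCT (Pro): third position 4-fold.
Codon 4 AGC (Ser): third position 2-fold.
Codon 5 ACT (Thr): third position 4-fold.
Four-fold degenerate third positions: 3.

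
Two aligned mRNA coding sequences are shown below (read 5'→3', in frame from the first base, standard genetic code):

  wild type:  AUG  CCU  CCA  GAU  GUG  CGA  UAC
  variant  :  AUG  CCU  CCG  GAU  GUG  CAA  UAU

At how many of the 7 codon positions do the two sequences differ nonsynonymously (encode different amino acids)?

1

Codon 1: AUG Met / AUG Met — identical.
Codon 2: CCU Pro / CCU Pro — identical.
Codon 3: CCA Pro / CCG Pro — synonymous.
Codon 4: GAU Asp / GAU Asp — identical.
Codon 5: GUG Val / GUG Val — identical.
Codon 6: CGA Arg / CAA Gln — nonsynonymous.
Codon 7: UAC Tyr / UAU Tyr — synonymous.
Nonsynonymous differences: 1.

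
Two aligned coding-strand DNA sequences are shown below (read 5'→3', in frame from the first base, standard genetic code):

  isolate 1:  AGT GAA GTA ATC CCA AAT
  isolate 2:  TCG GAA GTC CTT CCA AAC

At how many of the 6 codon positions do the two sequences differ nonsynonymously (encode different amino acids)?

Codon 1: AGT Ser / TCG Ser — synonymous.
Codon 2: GAA Glu / GAA Glu — identical.
Codon 3: GTA Val / GTC Val — synonymous.
Codon 4: ATC Ile / CTT Leu — nonsynonymous.
Codon 5: CCA Pro / CCA Pro — identical.
Codon 6: AAT Asn / AAC Asn — synonymous.
Nonsynonymous differences: 1.

1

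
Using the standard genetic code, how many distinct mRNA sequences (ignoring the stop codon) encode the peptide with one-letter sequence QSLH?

Gln: 2 codons.
Ser: 6 codons.
Leu: 6 codons.
His: 2 codons.
2 × 6 × 6 × 2 = 144.

144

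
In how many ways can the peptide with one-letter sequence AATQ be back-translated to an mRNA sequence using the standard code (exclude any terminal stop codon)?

128

Ala: 4 codons.
Ala: 4 codons.
Thr: 4 codons.
Gln: 2 codons.
4 × 4 × 4 × 2 = 128.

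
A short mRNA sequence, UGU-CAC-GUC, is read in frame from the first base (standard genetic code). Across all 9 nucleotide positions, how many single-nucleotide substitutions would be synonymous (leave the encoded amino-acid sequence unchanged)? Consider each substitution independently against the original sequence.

5

Codon 1 (UGU, Cys): 1 synonymous substitution.
Codon 2 (CAC, His): 1 synonymous substitution.
Codon 3 (GUC, Val): 3 synonymous substitutions.
Total: 1 + 1 + 3 = 5.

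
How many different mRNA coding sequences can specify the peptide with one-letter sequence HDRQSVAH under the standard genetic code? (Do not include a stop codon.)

9216

His: 2 codons.
Asp: 2 codons.
Arg: 6 codons.
Gln: 2 codons.
Ser: 6 codons.
Val: 4 codons.
Ala: 4 codons.
His: 2 codons.
2 × 2 × 6 × 2 × 6 × 4 × 4 × 2 = 9216.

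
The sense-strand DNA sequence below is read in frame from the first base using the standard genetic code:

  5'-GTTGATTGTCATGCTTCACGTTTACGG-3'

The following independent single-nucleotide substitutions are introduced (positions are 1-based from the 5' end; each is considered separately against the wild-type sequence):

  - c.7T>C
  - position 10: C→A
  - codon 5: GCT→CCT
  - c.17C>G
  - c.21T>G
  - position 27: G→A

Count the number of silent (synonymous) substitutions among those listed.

2

Codon 3: TGT (Cys) → CGT (Arg) — missense.
Codon 4: CAT (His) → AAT (Asn) — missense.
Codon 5: GCT (Ala) → CCT (Pro) — missense.
Codon 6: TCA (Ser) → TGA (Stop) — nonsense.
Codon 7: CGT (Arg) → CGG (Arg) — synonymous.
Codon 9: CGG (Arg) → CGA (Arg) — synonymous.
Synonymous: 2 of 6.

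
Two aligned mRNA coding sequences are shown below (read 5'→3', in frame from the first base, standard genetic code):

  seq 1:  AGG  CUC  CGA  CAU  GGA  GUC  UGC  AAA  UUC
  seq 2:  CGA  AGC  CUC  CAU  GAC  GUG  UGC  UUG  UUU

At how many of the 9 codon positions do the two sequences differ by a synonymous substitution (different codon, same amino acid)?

Codon 1: AGG Arg / CGA Arg — synonymous.
Codon 2: CUC Leu / AGC Ser — nonsynonymous.
Codon 3: CGA Arg / CUC Leu — nonsynonymous.
Codon 4: CAU His / CAU His — identical.
Codon 5: GGA Gly / GAC Asp — nonsynonymous.
Codon 6: GUC Val / GUG Val — synonymous.
Codon 7: UGC Cys / UGC Cys — identical.
Codon 8: AAA Lys / UUG Leu — nonsynonymous.
Codon 9: UUC Phe / UUU Phe — synonymous.
Synonymous differences: 3.

3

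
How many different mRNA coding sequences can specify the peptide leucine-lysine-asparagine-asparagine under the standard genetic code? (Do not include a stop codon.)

48

Leu: 6 codons.
Lys: 2 codons.
Asn: 2 codons.
Asn: 2 codons.
6 × 2 × 2 × 2 = 48.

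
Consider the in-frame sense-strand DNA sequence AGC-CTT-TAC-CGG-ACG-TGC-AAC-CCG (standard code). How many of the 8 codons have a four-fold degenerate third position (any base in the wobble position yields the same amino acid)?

Codon 1 AGC (Ser): third position 2-fold.
Codon 2 CTT (Leu): third position 4-fold.
Codon 3 TAC (Tyr): third position 2-fold.
Codon 4 CGG (Arg): third position 4-fold.
Codon 5 ACG (Thr): third position 4-fold.
Codon 6 TGC (Cys): third position 2-fold.
Codon 7 AAC (Asn): third position 2-fold.
Codon 8 CCG (Pro): third position 4-fold.
Four-fold degenerate third positions: 4.

4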